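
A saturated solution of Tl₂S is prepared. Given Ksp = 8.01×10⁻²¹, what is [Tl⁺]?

2.52×10⁻⁷ M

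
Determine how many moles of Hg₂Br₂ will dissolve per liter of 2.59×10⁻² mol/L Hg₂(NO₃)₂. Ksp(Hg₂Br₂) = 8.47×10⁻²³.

Hg₂Br₂(s) ⇌ Hg₂²⁺(aq) + 2 Br⁻(aq)
Let s be the solubility of Hg₂Br₂ here. The common ion gives [Hg₂²⁺] ≈ 2.59×10⁻² mol/L, and [Br⁻] = 2s.
Ksp = [Hg₂²⁺][Br⁻]^2 = (2.59×10⁻²)(2s)^2
(2s)^2 = 8.47×10⁻²³ / (2.59×10⁻²) = 3.27×10⁻²¹
s = 2.86×10⁻¹¹ mol/L

2.86×10⁻¹¹ M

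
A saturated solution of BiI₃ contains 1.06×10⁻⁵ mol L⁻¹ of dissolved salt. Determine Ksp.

BiI₃(s) ⇌ Bi³⁺(aq) + 3 I⁻(aq)
With molar solubility s: [Bi³⁺] = s, [I⁻] = 3s.
Ksp = [Bi³⁺][I⁻]^3 = s · (3s)^3 = 27s^4
Ksp = 27 × (1.06×10⁻⁵)^4 = 3.41×10⁻¹⁹

Ksp = 3.41×10⁻¹⁹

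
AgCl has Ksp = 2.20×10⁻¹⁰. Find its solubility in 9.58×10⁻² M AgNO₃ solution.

2.30×10⁻⁹ M

AgCl(s) ⇌ Ag⁺(aq) + Cl⁻(aq)
With Ag⁺ already at 9.58×10⁻² M and s small, take [Ag⁺] ≈ 9.58×10⁻² M and [Cl⁻] = s.
Ksp = [Ag⁺][Cl⁻] = (9.58×10⁻²)s
s = 2.20×10⁻¹⁰ / (9.58×10⁻²) = 2.30×10⁻⁹
s = 2.30×10⁻⁹ M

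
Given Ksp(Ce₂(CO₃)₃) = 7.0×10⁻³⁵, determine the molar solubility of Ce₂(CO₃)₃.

5.8×10⁻⁸ M

Ce₂(CO₃)₃(s) ⇌ 2 Ce³⁺(aq) + 3 CO₃²⁻(aq)
Let s be the molar solubility. Then [Ce³⁺] = 2s and [CO₃²⁻] = 3s.
Ksp = [Ce³⁺]^2[CO₃²⁻]^3 = (2s)^2 · (3s)^3 = 108s^5
108s^5 = 7.0×10⁻³⁵  ⇒  s^5 = 6.5×10⁻³⁷
s = (6.5×10⁻³⁷)^(1/5) = 5.8×10⁻⁸ mol L⁻¹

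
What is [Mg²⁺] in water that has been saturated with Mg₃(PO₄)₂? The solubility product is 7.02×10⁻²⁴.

2.75×10⁻⁵ M

Mg₃(PO₄)₂(s) ⇌ 3 Mg²⁺(aq) + 2 PO₄³⁻(aq)
For each mole of Mg₃(PO₄)₂ that dissolves per liter, [Mg²⁺] = 3s and [PO₄³⁻] = 2s; let s denote this solubility.
Ksp = [Mg²⁺]^3[PO₄³⁻]^2 = (3s)^3 · (2s)^2 = 108s^5 = 7.02×10⁻²⁴
s = 9.17×10⁻⁶ mol L⁻¹
[Mg²⁺] = 3s = 2.75×10⁻⁵ mol L⁻¹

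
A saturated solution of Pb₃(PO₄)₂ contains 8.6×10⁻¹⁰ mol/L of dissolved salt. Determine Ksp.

Ksp = 5.1×10⁻⁴⁴

Pb₃(PO₄)₂(s) ⇌ 3 Pb²⁺(aq) + 2 PO₄³⁻(aq)
For each mole of Pb₃(PO₄)₂ that dissolves per liter, [Pb²⁺] = 3s and [PO₄³⁻] = 2s; let s denote this solubility.
Ksp = [Pb²⁺]^3[PO₄³⁻]^2 = (3s)^3 · (2s)^2 = 108s^5
Ksp = 108 × (8.6×10⁻¹⁰)^5 = 5.1×10⁻⁴⁴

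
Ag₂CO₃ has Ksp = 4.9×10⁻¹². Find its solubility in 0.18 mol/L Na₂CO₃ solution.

2.6×10⁻⁶ M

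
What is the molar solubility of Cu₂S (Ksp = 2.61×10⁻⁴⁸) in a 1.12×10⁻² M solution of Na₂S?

7.63×10⁻²⁴ M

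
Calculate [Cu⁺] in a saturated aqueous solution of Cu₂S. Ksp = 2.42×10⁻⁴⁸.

1.69×10⁻¹⁶ M

Cu₂S(s) ⇌ 2 Cu⁺(aq) + S²⁻(aq)
Call the molar solubility s, so that [Cu⁺] = 2s and [S²⁻] = s.
Ksp = [Cu⁺]^2[S²⁻] = (2s)^2 · s = 4s^3 = 2.42×10⁻⁴⁸
s = 8.46×10⁻¹⁷ M
[Cu⁺] = 2s = 1.69×10⁻¹⁶ M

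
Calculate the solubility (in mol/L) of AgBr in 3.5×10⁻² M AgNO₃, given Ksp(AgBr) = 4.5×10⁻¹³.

1.3×10⁻¹¹ M

AgBr(s) ⇌ Ag⁺(aq) + Br⁻(aq)
The solution already contains Ag⁺ at 3.5×10⁻² M. Let s be the molar solubility of AgBr.
[Ag⁺] ≈ 3.5×10⁻² M (common ion dominates); [Br⁻] = s.
Ksp = [Ag⁺][Br⁻] = (3.5×10⁻²)s
s = 4.5×10⁻¹³ / (3.5×10⁻²) = 1.3×10⁻¹¹
s = 1.3×10⁻¹¹ M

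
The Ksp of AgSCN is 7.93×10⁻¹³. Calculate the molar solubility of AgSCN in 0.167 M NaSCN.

4.75×10⁻¹² M

AgSCN(s) ⇌ Ag⁺(aq) + SCN⁻(aq)
SCN⁻ is already present at 0.167 M. If s mol/L of AgSCN dissolves, [Ag⁺] = s while [SCN⁻] ≈ 0.167 M.
Ksp = [Ag⁺][SCN⁻] = s(0.167)
s = 7.93×10⁻¹³ / (0.167) = 4.75×10⁻¹²
s = 4.75×10⁻¹² M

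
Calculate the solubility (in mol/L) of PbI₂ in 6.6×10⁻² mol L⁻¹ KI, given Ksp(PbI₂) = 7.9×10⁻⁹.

PbI₂(s) ⇌ Pb²⁺(aq) + 2 I⁻(aq)
The solution already contains I⁻ at 6.6×10⁻² mol L⁻¹. Let s be the molar solubility of PbI₂.
[I⁻] ≈ 6.6×10⁻² mol L⁻¹ (common ion dominates); [Pb²⁺] = s.
Ksp = [Pb²⁺][I⁻]^2 = s(6.6×10⁻²)^2
s = 7.9×10⁻⁹ / (6.6×10⁻²)^2 = 1.8×10⁻⁶
s = 1.8×10⁻⁶ mol L⁻¹

1.8×10⁻⁶ M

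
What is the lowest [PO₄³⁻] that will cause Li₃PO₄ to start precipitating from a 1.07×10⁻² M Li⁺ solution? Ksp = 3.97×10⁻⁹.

3.24×10⁻³ M

Each salt precipitates once Q = Ksp for that salt.
Li₃PO₄(s) ⇌ 3 Li⁺(aq) + PO₄³⁻(aq)
Ksp = [Li⁺]^3[PO₄³⁻] = [PO₄³⁻](1.07×10⁻²)^3
[PO₄³⁻] = 3.97×10⁻⁹ / (1.07×10⁻²)^3 = 3.24×10⁻³
[PO₄³⁻] = 3.24×10⁻³ M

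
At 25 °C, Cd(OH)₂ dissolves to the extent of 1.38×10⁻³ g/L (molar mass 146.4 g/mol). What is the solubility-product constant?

s = (1.38×10⁻³ g L⁻¹)/(146.4 g mol⁻¹) = 9.4262×10⁻⁶ M
Cd(OH)₂(s) ⇌ Cd²⁺(aq) + 2 OH⁻(aq)
With molar solubility s: [Cd²⁺] = s, [OH⁻] = 2s.
Ksp = [Cd²⁺][OH⁻]^2 = s · (2s)^2 = 4s^3
Ksp = 4 × (9.4262×10⁻⁶)^3 = 3.35×10⁻¹⁵

Ksp = 3.35×10⁻¹⁵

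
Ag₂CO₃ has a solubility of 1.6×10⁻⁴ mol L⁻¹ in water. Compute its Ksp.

Ag₂CO₃(s) ⇌ 2 Ag⁺(aq) + CO₃²⁻(aq)
Let s be the molar solubility. Then [Ag⁺] = 2s and [CO₃²⁻] = s.
Ksp = [Ag⁺]^2[CO₃²⁻] = (2s)^2 · s = 4s^3
Ksp = 4 × (1.6×10⁻⁴)^3 = 1.6×10⁻¹¹

Ksp = 1.6×10⁻¹¹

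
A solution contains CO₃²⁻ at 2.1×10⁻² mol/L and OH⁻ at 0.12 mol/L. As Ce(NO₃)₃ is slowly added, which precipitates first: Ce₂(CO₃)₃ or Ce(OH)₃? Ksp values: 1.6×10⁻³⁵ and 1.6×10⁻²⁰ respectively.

Ce(OH)₃

Precipitation begins when Q = Ksp.
For Ce₂(CO₃)₃: [Ce³⁺] = (Ksp/[CO₃²⁻]^3)^(1/2) = 1.3×10⁻¹⁵ mol/L
For Ce(OH)₃: [Ce³⁺] = (Ksp/[OH⁻]^3) = 9.3×10⁻¹⁸ mol/L
Since Ce(OH)₃ needs less Ce³⁺ to reach saturation, it precipitates first.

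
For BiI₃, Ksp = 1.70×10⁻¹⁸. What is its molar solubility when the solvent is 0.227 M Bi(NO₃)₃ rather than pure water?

6.52×10⁻⁷ M

BiI₃(s) ⇌ Bi³⁺(aq) + 3 I⁻(aq)
The solution already contains Bi³⁺ at 0.227 M. Let s be the molar solubility of BiI₃.
[Bi³⁺] ≈ 0.227 M (common ion dominates); [I⁻] = 3s.
Ksp = [Bi³⁺][I⁻]^3 = (0.227)(3s)^3
(3s)^3 = 1.70×10⁻¹⁸ / (0.227) = 7.49×10⁻¹⁸
s = 6.52×10⁻⁷ M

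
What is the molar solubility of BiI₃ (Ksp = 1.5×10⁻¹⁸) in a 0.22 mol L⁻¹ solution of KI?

1.4×10⁻¹⁶ M

BiI₃(s) ⇌ Bi³⁺(aq) + 3 I⁻(aq)
Let s be the solubility of BiI₃ here. The common ion gives [I⁻] ≈ 0.22 mol L⁻¹, and [Bi³⁺] = s.
Ksp = [Bi³⁺][I⁻]^3 = s(0.22)^3
s = 1.5×10⁻¹⁸ / (0.22)^3 = 1.4×10⁻¹⁶
s = 1.4×10⁻¹⁶ mol L⁻¹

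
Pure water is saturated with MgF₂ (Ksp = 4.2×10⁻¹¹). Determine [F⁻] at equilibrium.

MgF₂(s) ⇌ Mg²⁺(aq) + 2 F⁻(aq)
With molar solubility s: [Mg²⁺] = s, [F⁻] = 2s.
Ksp = [Mg²⁺][F⁻]^2 = s · (2s)^2 = 4s^3 = 4.2×10⁻¹¹
s = 2.2×10⁻⁴ mol/L
[F⁻] = 2s = 4.4×10⁻⁴ mol/L

4.4×10⁻⁴ M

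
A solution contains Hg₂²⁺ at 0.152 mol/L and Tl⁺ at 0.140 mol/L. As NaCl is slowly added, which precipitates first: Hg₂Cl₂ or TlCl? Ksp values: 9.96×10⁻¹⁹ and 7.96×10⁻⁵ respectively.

The threshold for precipitation is Q = Ksp.
For Hg₂Cl₂: [Cl⁻] = (Ksp/[Hg₂²⁺])^(1/2) = 2.56×10⁻⁹ mol/L
For TlCl: [Cl⁻] = (Ksp/[Tl⁺]) = 5.69×10⁻⁴ mol/L
Hg₂Cl₂ requires the lower [Cl⁻], so it precipitates first.

Hg₂Cl₂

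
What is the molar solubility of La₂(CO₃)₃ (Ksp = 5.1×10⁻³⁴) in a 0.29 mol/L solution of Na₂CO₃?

7.2×10⁻¹⁷ M

La₂(CO₃)₃(s) ⇌ 2 La³⁺(aq) + 3 CO₃²⁻(aq)
CO₃²⁻ is already present at 0.29 mol/L. If s mol/L of La₂(CO₃)₃ dissolves, [La³⁺] = 2s while [CO₃²⁻] ≈ 0.29 mol/L.
Ksp = [La³⁺]^2[CO₃²⁻]^3 = (2s)^2(0.29)^3
(2s)^2 = 5.1×10⁻³⁴ / (0.29)^3 = 2.1×10⁻³²
s = 7.2×10⁻¹⁷ mol/L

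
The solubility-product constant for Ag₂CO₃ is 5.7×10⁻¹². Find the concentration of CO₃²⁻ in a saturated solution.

1.1×10⁻⁴ M

Ag₂CO₃(s) ⇌ 2 Ag⁺(aq) + CO₃²⁻(aq)
If s mol/L of Ag₂CO₃ dissolves, [Ag⁺] = 2s and [CO₃²⁻] = s.
Ksp = [Ag⁺]^2[CO₃²⁻] = (2s)^2 · s = 4s^3 = 5.7×10⁻¹²
s = 1.1×10⁻⁴ mol/L
[CO₃²⁻] = s = 1.1×10⁻⁴ mol/L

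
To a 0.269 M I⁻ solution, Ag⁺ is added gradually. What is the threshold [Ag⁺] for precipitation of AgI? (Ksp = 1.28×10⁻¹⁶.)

4.76×10⁻¹⁶ M

Precipitation of each salt begins when its ion product equals Ksp.
AgI(s) ⇌ Ag⁺(aq) + I⁻(aq)
Ksp = [Ag⁺][I⁻] = [Ag⁺](0.269)
[Ag⁺] = 1.28×10⁻¹⁶ / (0.269) = 4.76×10⁻¹⁶
[Ag⁺] = 4.76×10⁻¹⁶ M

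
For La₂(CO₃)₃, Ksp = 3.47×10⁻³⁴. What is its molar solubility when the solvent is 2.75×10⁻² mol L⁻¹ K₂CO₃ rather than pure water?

2.04×10⁻¹⁵ M

La₂(CO₃)₃(s) ⇌ 2 La³⁺(aq) + 3 CO₃²⁻(aq)
With CO₃²⁻ already at 2.75×10⁻² mol L⁻¹ and s small, take [CO₃²⁻] ≈ 2.75×10⁻² mol L⁻¹ and [La³⁺] = 2s.
Ksp = [La³⁺]^2[CO₃²⁻]^3 = (2s)^2(2.75×10⁻²)^3
(2s)^2 = 3.47×10⁻³⁴ / (2.75×10⁻²)^3 = 1.67×10⁻²⁹
s = 2.04×10⁻¹⁵ mol L⁻¹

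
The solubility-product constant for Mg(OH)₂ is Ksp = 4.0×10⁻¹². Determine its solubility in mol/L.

Mg(OH)₂(s) ⇌ Mg²⁺(aq) + 2 OH⁻(aq)
Call the molar solubility s, so that [Mg²⁺] = s and [OH⁻] = 2s.
Ksp = [Mg²⁺][OH⁻]^2 = s · (2s)^2 = 4s^3
4s^3 = 4.0×10⁻¹²  ⇒  s^3 = 1.0×10⁻¹²
s = (1.0×10⁻¹²)^(1/3) = 1.0×10⁻⁴ mol L⁻¹

1.0×10⁻⁴ M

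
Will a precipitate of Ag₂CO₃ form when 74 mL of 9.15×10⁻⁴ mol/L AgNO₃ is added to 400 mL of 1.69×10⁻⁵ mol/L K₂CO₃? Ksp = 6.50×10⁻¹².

No

The combined volume is 474 mL.
[Ag⁺] = (9.15×10⁻⁴)(74)/474 = 1.43×10⁻⁴ mol/L
[CO₃²⁻] = (1.69×10⁻⁵)(400)/474 = 1.43×10⁻⁵ mol/L
Q = [Ag⁺]^2[CO₃²⁻] = 2.91×10⁻¹³
Q = 2.91×10⁻¹³ < Ksp = 6.50×10⁻¹², so the solution is unsaturated and no precipitate forms.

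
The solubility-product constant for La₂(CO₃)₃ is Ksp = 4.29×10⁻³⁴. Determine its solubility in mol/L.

8.31×10⁻⁸ M

La₂(CO₃)₃(s) ⇌ 2 La³⁺(aq) + 3 CO₃²⁻(aq)
With molar solubility s: [La³⁺] = 2s, [CO₃²⁻] = 3s.
Ksp = [La³⁺]^2[CO₃²⁻]^3 = (2s)^2 · (3s)^3 = 108s^5
108s^5 = 4.29×10⁻³⁴  ⇒  s^5 = 3.97×10⁻³⁶
s = 8.31×10⁻⁸ mol L⁻¹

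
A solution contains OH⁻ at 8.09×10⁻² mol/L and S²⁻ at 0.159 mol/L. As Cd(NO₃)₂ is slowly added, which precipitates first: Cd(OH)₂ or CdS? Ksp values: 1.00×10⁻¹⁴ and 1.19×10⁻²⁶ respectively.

The threshold for precipitation is Q = Ksp.
For Cd(OH)₂: [Cd²⁺] = (Ksp/[OH⁻]^2) = 1.53×10⁻¹² mol/L
For CdS: [Cd²⁺] = (Ksp/[S²⁻]) = 7.48×10⁻²⁶ mol/L
CdS requires the lower [Cd²⁺], so it precipitates first.

CdS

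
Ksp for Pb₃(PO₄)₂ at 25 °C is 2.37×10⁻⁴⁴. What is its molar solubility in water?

Pb₃(PO₄)₂(s) ⇌ 3 Pb²⁺(aq) + 2 PO₄³⁻(aq)
Call the molar solubility s, so that [Pb²⁺] = 3s and [PO₄³⁻] = 2s.
Ksp = [Pb²⁺]^3[PO₄³⁻]^2 = (3s)^3 · (2s)^2 = 108s^5
108s^5 = 2.37×10⁻⁴⁴  ⇒  s^5 = 2.19×10⁻⁴⁶
Taking the 5th root, s = 7.38×10⁻¹⁰ M.

7.38×10⁻¹⁰ M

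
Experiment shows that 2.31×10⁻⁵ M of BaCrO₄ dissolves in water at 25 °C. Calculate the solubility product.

Ksp = 5.34×10⁻¹⁰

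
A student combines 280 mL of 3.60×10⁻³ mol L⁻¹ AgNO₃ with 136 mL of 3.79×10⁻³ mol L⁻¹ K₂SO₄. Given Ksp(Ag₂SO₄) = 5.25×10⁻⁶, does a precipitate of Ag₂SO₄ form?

No

After mixing, V = 280 mL + 136 mL = 416 mL.
[Ag⁺] = (3.60×10⁻³)(280)/416 = 2.42×10⁻³ mol L⁻¹
[SO₄²⁻] = (3.79×10⁻³)(136)/416 = 1.24×10⁻³ mol L⁻¹
Q = [Ag⁺]^2[SO₄²⁻] = 7.27×10⁻⁹
Since Q (7.27×10⁻⁹) is less than Ksp (5.25×10⁻⁶), no Ag₂SO₄ precipitates.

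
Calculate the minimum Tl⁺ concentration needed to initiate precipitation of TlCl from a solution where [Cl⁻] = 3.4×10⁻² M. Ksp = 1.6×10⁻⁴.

4.7×10⁻³ M

Each salt precipitates once Q = Ksp for that salt.
TlCl(s) ⇌ Tl⁺(aq) + Cl⁻(aq)
Ksp = [Tl⁺][Cl⁻] = [Tl⁺](3.4×10⁻²)
[Tl⁺] = 1.6×10⁻⁴ / (3.4×10⁻²) = 4.7×10⁻³
[Tl⁺] = 4.7×10⁻³ M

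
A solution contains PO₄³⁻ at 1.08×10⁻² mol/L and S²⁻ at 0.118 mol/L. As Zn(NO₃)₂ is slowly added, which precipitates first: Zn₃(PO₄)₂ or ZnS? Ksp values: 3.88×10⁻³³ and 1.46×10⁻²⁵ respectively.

ZnS

A salt starts to precipitate once the ion product Q reaches its Ksp.
For Zn₃(PO₄)₂: [Zn²⁺] = (Ksp/[PO₄³⁻]^2)^(1/3) = 3.22×10⁻¹⁰ mol/L
For ZnS: [Zn²⁺] = (Ksp/[S²⁻]) = 1.24×10⁻²⁴ mol/L
ZnS requires the lower [Zn²⁺], so it precipitates first.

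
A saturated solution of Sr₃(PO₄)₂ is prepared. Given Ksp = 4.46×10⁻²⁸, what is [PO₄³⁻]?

Sr₃(PO₄)₂(s) ⇌ 3 Sr²⁺(aq) + 2 PO₄³⁻(aq)
If s mol/L of Sr₃(PO₄)₂ dissolves, [Sr²⁺] = 3s and [PO₄³⁻] = 2s.
Ksp = [Sr²⁺]^3[PO₄³⁻]^2 = (3s)^3 · (2s)^2 = 108s^5 = 4.46×10⁻²⁸
s = 1.33×10⁻⁶ mol/L
[PO₄³⁻] = 2s = 2.66×10⁻⁶ mol/L

2.66×10⁻⁶ M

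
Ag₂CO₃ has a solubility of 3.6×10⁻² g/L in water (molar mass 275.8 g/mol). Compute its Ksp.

Ksp = 8.9×10⁻¹²

Convert to molarity: s = 3.6×10⁻² / 275.8 = 1.305×10⁻⁴ mol/L
Ag₂CO₃(s) ⇌ 2 Ag⁺(aq) + CO₃²⁻(aq)
Call the molar solubility s, so that [Ag⁺] = 2s and [CO₃²⁻] = s.
Ksp = [Ag⁺]^2[CO₃²⁻] = (2s)^2 · s = 4s^3
Ksp = 4 × (1.305×10⁻⁴)^3 = 8.9×10⁻¹²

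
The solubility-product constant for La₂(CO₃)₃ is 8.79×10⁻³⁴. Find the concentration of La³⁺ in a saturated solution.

La₂(CO₃)₃(s) ⇌ 2 La³⁺(aq) + 3 CO₃²⁻(aq)
For each mole of La₂(CO₃)₃ that dissolves per liter, [La³⁺] = 2s and [CO₃²⁻] = 3s; let s denote this solubility.
Ksp = [La³⁺]^2[CO₃²⁻]^3 = (2s)^2 · (3s)^3 = 108s^5 = 8.79×10⁻³⁴
s = 9.60×10⁻⁸ mol L⁻¹
[La³⁺] = 2s = 1.92×10⁻⁷ mol L⁻¹

1.92×10⁻⁷ M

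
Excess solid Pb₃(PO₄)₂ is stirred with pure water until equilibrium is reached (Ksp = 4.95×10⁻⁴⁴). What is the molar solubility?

Pb₃(PO₄)₂(s) ⇌ 3 Pb²⁺(aq) + 2 PO₄³⁻(aq)
With molar solubility s: [Pb²⁺] = 3s, [PO₄³⁻] = 2s.
Ksp = [Pb²⁺]^3[PO₄³⁻]^2 = (3s)^3 · (2s)^2 = 108s^5
108s^5 = 4.95×10⁻⁴⁴  ⇒  s^5 = 4.58×10⁻⁴⁶
s = (4.58×10⁻⁴⁶)^(1/5) = 8.56×10⁻¹⁰ M

8.56×10⁻¹⁰ M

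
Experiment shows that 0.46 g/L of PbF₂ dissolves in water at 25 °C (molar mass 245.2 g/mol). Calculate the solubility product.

Ksp = 2.6×10⁻⁸

Convert to molarity: s = 0.46 / 245.2 = 1.876×10⁻³ mol/L
PbF₂(s) ⇌ Pb²⁺(aq) + 2 F⁻(aq)
Call the molar solubility s, so that [Pb²⁺] = s and [F⁻] = 2s.
Ksp = [Pb²⁺][F⁻]^2 = s · (2s)^2 = 4s^3
Ksp = 4 × (1.876×10⁻³)^3 = 2.6×10⁻⁸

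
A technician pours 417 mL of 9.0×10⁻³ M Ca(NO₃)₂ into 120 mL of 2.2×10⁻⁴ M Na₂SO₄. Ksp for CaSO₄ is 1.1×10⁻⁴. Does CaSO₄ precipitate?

After mixing, V = 417 mL + 120 mL = 537 mL.
[Ca²⁺] = (9.0×10⁻³)(417)/537 = 7.0×10⁻³ M
[SO₄²⁻] = (2.2×10⁻⁴)(120)/537 = 4.9×10⁻⁵ M
Q = [Ca²⁺][SO₄²⁻] = 3.4×10⁻⁷
Since Q (3.4×10⁻⁷) is less than Ksp (1.1×10⁻⁴), no CaSO₄ precipitates.

No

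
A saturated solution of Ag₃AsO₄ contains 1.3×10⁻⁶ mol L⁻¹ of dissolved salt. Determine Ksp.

Ag₃AsO₄(s) ⇌ 3 Ag⁺(aq) + AsO₄³⁻(aq)
Call the molar solubility s, so that [Ag⁺] = 3s and [AsO₄³⁻] = s.
Ksp = [Ag⁺]^3[AsO₄³⁻] = (3s)^3 · s = 27s^4
Ksp = 27 × (1.3×10⁻⁶)^4 = 7.7×10⁻²³

Ksp = 7.7×10⁻²³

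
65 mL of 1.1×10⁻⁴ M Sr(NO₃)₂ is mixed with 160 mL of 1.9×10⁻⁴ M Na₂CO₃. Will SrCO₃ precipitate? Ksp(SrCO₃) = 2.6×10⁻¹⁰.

Yes

The combined volume is 225 mL.
[Sr²⁺] = (1.1×10⁻⁴)(65)/225 = 3.2×10⁻⁵ M
[CO₃²⁻] = (1.9×10⁻⁴)(160)/225 = 1.4×10⁻⁴ M
Q = [Sr²⁺][CO₃²⁻] = 4.3×10⁻⁹
Because Q > Ksp (4.3×10⁻⁹ vs 2.6×10⁻¹⁰), a precipitate of SrCO₃ forms.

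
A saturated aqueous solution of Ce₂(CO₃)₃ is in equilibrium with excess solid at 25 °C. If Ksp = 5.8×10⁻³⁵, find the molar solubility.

5.6×10⁻⁸ M

Ce₂(CO₃)₃(s) ⇌ 2 Ce³⁺(aq) + 3 CO₃²⁻(aq)
Let s be the molar solubility. Then [Ce³⁺] = 2s and [CO₃²⁻] = 3s.
Ksp = [Ce³⁺]^2[CO₃²⁻]^3 = (2s)^2 · (3s)^3 = 108s^5
108s^5 = 5.8×10⁻³⁵  ⇒  s^5 = 5.4×10⁻³⁷
Taking the 5th root, s = 5.6×10⁻⁸ M.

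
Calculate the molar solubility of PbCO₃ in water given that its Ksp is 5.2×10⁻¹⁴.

2.3×10⁻⁷ M

PbCO₃(s) ⇌ Pb²⁺(aq) + CO₃²⁻(aq)
For each mole of PbCO₃ that dissolves per liter, [Pb²⁺] = s and [CO₃²⁻] = s; let s denote this solubility.
Ksp = [Pb²⁺][CO₃²⁻] = s · s = s^2
s^2 = 5.2×10⁻¹⁴
s = 2.3×10⁻⁷ mol/L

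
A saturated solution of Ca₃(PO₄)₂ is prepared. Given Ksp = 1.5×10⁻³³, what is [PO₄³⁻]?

Ca₃(PO₄)₂(s) ⇌ 3 Ca²⁺(aq) + 2 PO₄³⁻(aq)
With molar solubility s: [Ca²⁺] = 3s, [PO₄³⁻] = 2s.
Ksp = [Ca²⁺]^3[PO₄³⁻]^2 = (3s)^3 · (2s)^2 = 108s^5 = 1.5×10⁻³³
s = 1.1×10⁻⁷ mol/L
[PO₄³⁻] = 2s = 2.1×10⁻⁷ mol/L

2.1×10⁻⁷ M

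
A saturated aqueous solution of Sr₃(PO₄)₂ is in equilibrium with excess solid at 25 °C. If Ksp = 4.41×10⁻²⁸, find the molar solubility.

Sr₃(PO₄)₂(s) ⇌ 3 Sr²⁺(aq) + 2 PO₄³⁻(aq)
If s mol/L of Sr₃(PO₄)₂ dissolves, [Sr²⁺] = 3s and [PO₄³⁻] = 2s.
Ksp = [Sr²⁺]^3[PO₄³⁻]^2 = (3s)^3 · (2s)^2 = 108s^5
108s^5 = 4.41×10⁻²⁸  ⇒  s^5 = 4.08×10⁻³⁰
Taking the 5th root, s = 1.32×10⁻⁶ mol/L.

1.32×10⁻⁶ M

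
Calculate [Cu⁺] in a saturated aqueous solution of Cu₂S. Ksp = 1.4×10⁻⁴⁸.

1.4×10⁻¹⁶ M

Cu₂S(s) ⇌ 2 Cu⁺(aq) + S²⁻(aq)
For each mole of Cu₂S that dissolves per liter, [Cu⁺] = 2s and [S²⁻] = s; let s denote this solubility.
Ksp = [Cu⁺]^2[S²⁻] = (2s)^2 · s = 4s^3 = 1.4×10⁻⁴⁸
s = 7.0×10⁻¹⁷ mol/L
[Cu⁺] = 2s = 1.4×10⁻¹⁶ mol/L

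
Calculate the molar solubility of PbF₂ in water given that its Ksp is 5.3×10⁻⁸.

PbF₂(s) ⇌ Pb²⁺(aq) + 2 F⁻(aq)
If s mol/L of PbF₂ dissolves, [Pb²⁺] = s and [F⁻] = 2s.
Ksp = [Pb²⁺][F⁻]^2 = s · (2s)^2 = 4s^3
4s^3 = 5.3×10⁻⁸  ⇒  s^3 = 1.3×10⁻⁸
s = (1.3×10⁻⁸)^(1/3) = 2.4×10⁻³ M

2.4×10⁻³ M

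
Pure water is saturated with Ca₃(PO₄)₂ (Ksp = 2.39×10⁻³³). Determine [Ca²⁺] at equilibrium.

Ca₃(PO₄)₂(s) ⇌ 3 Ca²⁺(aq) + 2 PO₄³⁻(aq)
Call the molar solubility s, so that [Ca²⁺] = 3s and [PO₄³⁻] = 2s.
Ksp = [Ca²⁺]^3[PO₄³⁻]^2 = (3s)^3 · (2s)^2 = 108s^5 = 2.39×10⁻³³
s = 1.17×10⁻⁷ M
[Ca²⁺] = 3s = 3.52×10⁻⁷ M

3.52×10⁻⁷ M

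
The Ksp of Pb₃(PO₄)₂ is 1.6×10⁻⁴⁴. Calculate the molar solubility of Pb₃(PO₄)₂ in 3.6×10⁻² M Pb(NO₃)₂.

Pb₃(PO₄)₂(s) ⇌ 3 Pb²⁺(aq) + 2 PO₄³⁻(aq)
Pb²⁺ is already present at 3.6×10⁻² M. If s mol/L of Pb₃(PO₄)₂ dissolves, [PO₄³⁻] = 2s while [Pb²⁺] ≈ 3.6×10⁻² M.
Ksp = [Pb²⁺]^3[PO₄³⁻]^2 = (3.6×10⁻²)^3(2s)^2
(2s)^2 = 1.6×10⁻⁴⁴ / (3.6×10⁻²)^3 = 3.4×10⁻⁴⁰
s = 9.3×10⁻²¹ M

9.3×10⁻²¹ M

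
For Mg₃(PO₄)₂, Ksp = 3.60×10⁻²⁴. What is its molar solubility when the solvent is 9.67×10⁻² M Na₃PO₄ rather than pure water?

Mg₃(PO₄)₂(s) ⇌ 3 Mg²⁺(aq) + 2 PO₄³⁻(aq)
With PO₄³⁻ already at 9.67×10⁻² M and s small, take [PO₄³⁻] ≈ 9.67×10⁻² M and [Mg²⁺] = 3s.
Ksp = [Mg²⁺]^3[PO₄³⁻]^2 = (3s)^3(9.67×10⁻²)^2
(3s)^3 = 3.60×10⁻²⁴ / (9.67×10⁻²)^2 = 3.85×10⁻²²
s = 2.42×10⁻⁸ M

2.42×10⁻⁸ M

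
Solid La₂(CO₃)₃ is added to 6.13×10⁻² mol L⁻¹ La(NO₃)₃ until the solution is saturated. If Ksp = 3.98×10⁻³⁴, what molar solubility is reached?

La₂(CO₃)₃(s) ⇌ 2 La³⁺(aq) + 3 CO₃²⁻(aq)
With La³⁺ already at 6.13×10⁻² mol L⁻¹ and s small, take [La³⁺] ≈ 6.13×10⁻² mol L⁻¹ and [CO₃²⁻] = 3s.
Ksp = [La³⁺]^2[CO₃²⁻]^3 = (6.13×10⁻²)^2(3s)^3
(3s)^3 = 3.98×10⁻³⁴ / (6.13×10⁻²)^2 = 1.06×10⁻³¹
s = 1.58×10⁻¹¹ mol L⁻¹

1.58×10⁻¹¹ M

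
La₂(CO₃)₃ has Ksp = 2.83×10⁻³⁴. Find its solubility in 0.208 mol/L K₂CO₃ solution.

8.87×10⁻¹⁷ M

La₂(CO₃)₃(s) ⇌ 2 La³⁺(aq) + 3 CO₃²⁻(aq)
Let s be the solubility of La₂(CO₃)₃ here. The common ion gives [CO₃²⁻] ≈ 0.208 mol/L, and [La³⁺] = 2s.
Ksp = [La³⁺]^2[CO₃²⁻]^3 = (2s)^2(0.208)^3
(2s)^2 = 2.83×10⁻³⁴ / (0.208)^3 = 3.14×10⁻³²
s = 8.87×10⁻¹⁷ mol/L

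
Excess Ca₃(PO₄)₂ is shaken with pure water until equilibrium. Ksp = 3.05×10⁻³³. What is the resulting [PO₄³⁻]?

2.46×10⁻⁷ M

Ca₃(PO₄)₂(s) ⇌ 3 Ca²⁺(aq) + 2 PO₄³⁻(aq)
With molar solubility s: [Ca²⁺] = 3s, [PO₄³⁻] = 2s.
Ksp = [Ca²⁺]^3[PO₄³⁻]^2 = (3s)^3 · (2s)^2 = 108s^5 = 3.05×10⁻³³
s = 1.23×10⁻⁷ M
[PO₄³⁻] = 2s = 2.46×10⁻⁷ M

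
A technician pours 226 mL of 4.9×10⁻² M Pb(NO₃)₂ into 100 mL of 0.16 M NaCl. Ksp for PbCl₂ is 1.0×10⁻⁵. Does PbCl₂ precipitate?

The combined volume is 326 mL.
[Pb²⁺] = (4.9×10⁻²)(226)/326 = 3.4×10⁻² M
[Cl⁻] = (0.16)(100)/326 = 4.9×10⁻² M
Q = [Pb²⁺][Cl⁻]^2 = 8.2×10⁻⁵
Since Q (8.2×10⁻⁵) exceeds Ksp (1.0×10⁻⁵), PbCl₂ will precipitate.

Yes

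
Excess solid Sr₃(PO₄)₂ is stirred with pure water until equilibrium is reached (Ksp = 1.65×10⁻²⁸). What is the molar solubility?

1.09×10⁻⁶ M

Sr₃(PO₄)₂(s) ⇌ 3 Sr²⁺(aq) + 2 PO₄³⁻(aq)
Call the molar solubility s, so that [Sr²⁺] = 3s and [PO₄³⁻] = 2s.
Ksp = [Sr²⁺]^3[PO₄³⁻]^2 = (3s)^3 · (2s)^2 = 108s^5
108s^5 = 1.65×10⁻²⁸  ⇒  s^5 = 1.53×10⁻³⁰
s = (1.53×10⁻³⁰)^(1/5) = 1.09×10⁻⁶ mol L⁻¹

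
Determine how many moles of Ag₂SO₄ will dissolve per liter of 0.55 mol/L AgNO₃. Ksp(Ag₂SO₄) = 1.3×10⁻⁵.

4.3×10⁻⁵ M

Ag₂SO₄(s) ⇌ 2 Ag⁺(aq) + SO₄²⁻(aq)
With Ag⁺ already at 0.55 mol/L and s small, take [Ag⁺] ≈ 0.55 mol/L and [SO₄²⁻] = s.
Ksp = [Ag⁺]^2[SO₄²⁻] = (0.55)^2s
s = 1.3×10⁻⁵ / (0.55)^2 = 4.3×10⁻⁵
s = 4.3×10⁻⁵ mol/L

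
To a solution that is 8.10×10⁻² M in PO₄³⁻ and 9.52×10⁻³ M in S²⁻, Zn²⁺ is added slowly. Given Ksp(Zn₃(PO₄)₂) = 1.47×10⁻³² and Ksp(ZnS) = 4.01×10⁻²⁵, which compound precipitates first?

Precipitation begins when Q = Ksp.
For Zn₃(PO₄)₂: [Zn²⁺] = (Ksp/[PO₄³⁻]^2)^(1/3) = 1.31×10⁻¹⁰ M
For ZnS: [Zn²⁺] = (Ksp/[S²⁻]) = 4.21×10⁻²³ M
The smaller threshold [Zn²⁺] is reached first, so ZnS precipitates first.

ZnS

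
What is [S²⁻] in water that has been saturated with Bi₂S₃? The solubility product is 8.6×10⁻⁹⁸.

Bi₂S₃(s) ⇌ 2 Bi³⁺(aq) + 3 S²⁻(aq)
With molar solubility s: [Bi³⁺] = 2s, [S²⁻] = 3s.
Ksp = [Bi³⁺]^2[S²⁻]^3 = (2s)^2 · (3s)^3 = 108s^5 = 8.6×10⁻⁹⁸
s = 1.5×10⁻²⁰ mol L⁻¹
[S²⁻] = 3s = 4.5×10⁻²⁰ mol L⁻¹

4.5×10⁻²⁰ M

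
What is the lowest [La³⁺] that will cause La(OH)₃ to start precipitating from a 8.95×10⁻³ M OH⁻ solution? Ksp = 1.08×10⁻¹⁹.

1.51×10⁻¹³ M

The threshold for precipitation is Q = Ksp.
La(OH)₃(s) ⇌ La³⁺(aq) + 3 OH⁻(aq)
Ksp = [La³⁺][OH⁻]^3 = [La³⁺](8.95×10⁻³)^3
[La³⁺] = 1.08×10⁻¹⁹ / (8.95×10⁻³)^3 = 1.51×10⁻¹³
[La³⁺] = 1.51×10⁻¹³ M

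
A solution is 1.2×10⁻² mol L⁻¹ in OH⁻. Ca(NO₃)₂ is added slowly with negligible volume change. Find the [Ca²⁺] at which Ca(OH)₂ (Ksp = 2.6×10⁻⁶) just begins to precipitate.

1.8×10⁻² M

Precipitation of each salt begins when its ion product equals Ksp.
Ca(OH)₂(s) ⇌ Ca²⁺(aq) + 2 OH⁻(aq)
Ksp = [Ca²⁺][OH⁻]^2 = [Ca²⁺](1.2×10⁻²)^2
[Ca²⁺] = 2.6×10⁻⁶ / (1.2×10⁻²)^2 = 1.8×10⁻²
[Ca²⁺] = 1.8×10⁻² mol L⁻¹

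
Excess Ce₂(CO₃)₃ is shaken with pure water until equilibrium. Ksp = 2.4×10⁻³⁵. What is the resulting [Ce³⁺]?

9.3×10⁻⁸ M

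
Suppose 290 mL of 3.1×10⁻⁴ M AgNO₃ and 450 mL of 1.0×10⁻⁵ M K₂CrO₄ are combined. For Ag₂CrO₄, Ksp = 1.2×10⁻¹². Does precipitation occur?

No

The combined volume is 740 mL.
[Ag⁺] = (3.1×10⁻⁴)(290)/740 = 1.2×10⁻⁴ M
[CrO₄²⁻] = (1.0×10⁻⁵)(450)/740 = 6.1×10⁻⁶ M
Q = [Ag⁺]^2[CrO₄²⁻] = 9.0×10⁻¹⁴
Q < Ksp (9.0×10⁻¹⁴ vs 1.2×10⁻¹²); the solution remains unsaturated and no precipitate forms.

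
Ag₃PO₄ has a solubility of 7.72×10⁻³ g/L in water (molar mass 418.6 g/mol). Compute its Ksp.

Ksp = 3.12×10⁻¹⁸

Convert to molarity: s = 7.72×10⁻³ / 418.6 = 1.8442×10⁻⁵ mol/L
Ag₃PO₄(s) ⇌ 3 Ag⁺(aq) + PO₄³⁻(aq)
If s mol/L of Ag₃PO₄ dissolves, [Ag⁺] = 3s and [PO₄³⁻] = s.
Ksp = [Ag⁺]^3[PO₄³⁻] = (3s)^3 · s = 27s^4
Ksp = 27 × (1.8442×10⁻⁵)^4 = 3.12×10⁻¹⁸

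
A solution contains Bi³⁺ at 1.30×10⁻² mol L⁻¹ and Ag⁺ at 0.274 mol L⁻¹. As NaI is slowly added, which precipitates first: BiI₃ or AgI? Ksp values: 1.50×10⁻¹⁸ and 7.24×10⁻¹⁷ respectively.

The threshold for precipitation is Q = Ksp.
For BiI₃: [I⁻] = (Ksp/[Bi³⁺])^(1/3) = 4.87×10⁻⁶ mol L⁻¹
For AgI: [I⁻] = (Ksp/[Ag⁺]) = 2.64×10⁻¹⁶ mol L⁻¹
AgI requires the lower [I⁻], so it precipitates first.

AgI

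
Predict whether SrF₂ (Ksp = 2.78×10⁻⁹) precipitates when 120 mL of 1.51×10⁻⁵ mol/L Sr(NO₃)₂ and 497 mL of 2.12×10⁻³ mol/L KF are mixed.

The combined volume is 617 mL.
[Sr²⁺] = (1.51×10⁻⁵)(120)/617 = 2.94×10⁻⁶ mol/L
[F⁻] = (2.12×10⁻³)(497)/617 = 1.71×10⁻³ mol/L
Q = [Sr²⁺][F⁻]^2 = 8.56×10⁻¹²
Since Q (8.56×10⁻¹²) is less than Ksp (2.78×10⁻⁹), no SrF₂ precipitates.

No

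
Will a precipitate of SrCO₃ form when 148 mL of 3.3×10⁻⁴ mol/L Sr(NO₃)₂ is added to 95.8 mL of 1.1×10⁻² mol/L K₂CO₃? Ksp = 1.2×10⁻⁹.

The combined volume is 243.8 mL.
[Sr²⁺] = (3.3×10⁻⁴)(148)/243.8 = 2.0×10⁻⁴ mol/L
[CO₃²⁻] = (1.1×10⁻²)(95.8)/243.8 = 4.3×10⁻³ mol/L
Q = [Sr²⁺][CO₃²⁻] = 8.7×10⁻⁷
Q = 8.7×10⁻⁷ > Ksp = 1.2×10⁻⁹, so the solution is supersaturated and SrCO₃ precipitates.

Yes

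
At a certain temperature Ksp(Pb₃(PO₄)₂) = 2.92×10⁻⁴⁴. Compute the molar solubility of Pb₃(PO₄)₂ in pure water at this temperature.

7.70×10⁻¹⁰ M

Pb₃(PO₄)₂(s) ⇌ 3 Pb²⁺(aq) + 2 PO₄³⁻(aq)
Let s be the molar solubility. Then [Pb²⁺] = 3s and [PO₄³⁻] = 2s.
Ksp = [Pb²⁺]^3[PO₄³⁻]^2 = (3s)^3 · (2s)^2 = 108s^5
108s^5 = 2.92×10⁻⁴⁴  ⇒  s^5 = 2.70×10⁻⁴⁶
s = 7.70×10⁻¹⁰ M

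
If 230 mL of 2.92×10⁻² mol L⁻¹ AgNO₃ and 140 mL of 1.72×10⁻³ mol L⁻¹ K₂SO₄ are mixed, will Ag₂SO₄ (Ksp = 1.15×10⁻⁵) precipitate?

Total volume after mixing = 230 + 140 = 370 mL.
[Ag⁺] = (2.92×10⁻²)(230)/370 = 1.82×10⁻² mol L⁻¹
[SO₄²⁻] = (1.72×10⁻³)(140)/370 = 6.51×10⁻⁴ mol L⁻¹
Q = [Ag⁺]^2[SO₄²⁻] = 2.14×10⁻⁷
Since Q (2.14×10⁻⁷) is less than Ksp (1.15×10⁻⁵), no Ag₂SO₄ precipitates.

No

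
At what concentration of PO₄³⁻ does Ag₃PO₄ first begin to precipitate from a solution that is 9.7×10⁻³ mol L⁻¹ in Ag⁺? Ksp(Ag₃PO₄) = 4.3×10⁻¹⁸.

4.7×10⁻¹² M

Precipitation of each salt begins when its ion product equals Ksp.
Ag₃PO₄(s) ⇌ 3 Ag⁺(aq) + PO₄³⁻(aq)
Ksp = [Ag⁺]^3[PO₄³⁻] = [PO₄³⁻](9.7×10⁻³)^3
[PO₄³⁻] = 4.3×10⁻¹⁸ / (9.7×10⁻³)^3 = 4.7×10⁻¹²
[PO₄³⁻] = 4.7×10⁻¹² mol L⁻¹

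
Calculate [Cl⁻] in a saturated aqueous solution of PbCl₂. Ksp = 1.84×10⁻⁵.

3.33×10⁻² M

PbCl₂(s) ⇌ Pb²⁺(aq) + 2 Cl⁻(aq)
With molar solubility s: [Pb²⁺] = s, [Cl⁻] = 2s.
Ksp = [Pb²⁺][Cl⁻]^2 = s · (2s)^2 = 4s^3 = 1.84×10⁻⁵
s = 1.66×10⁻² mol/L
[Cl⁻] = 2s = 3.33×10⁻² mol/L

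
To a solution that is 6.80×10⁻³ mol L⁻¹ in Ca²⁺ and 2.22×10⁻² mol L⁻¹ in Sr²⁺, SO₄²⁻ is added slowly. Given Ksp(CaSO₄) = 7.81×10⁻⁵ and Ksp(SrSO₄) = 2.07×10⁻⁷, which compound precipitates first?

SrSO₄

Each salt precipitates once Q = Ksp for that salt.
For CaSO₄: [SO₄²⁻] = (Ksp/[Ca²⁺]) = 1.15×10⁻² mol L⁻¹
For SrSO₄: [SO₄²⁻] = (Ksp/[Sr²⁺]) = 9.32×10⁻⁶ mol L⁻¹
The smaller threshold [SO₄²⁻] is reached first, so SrSO₄ precipitates first.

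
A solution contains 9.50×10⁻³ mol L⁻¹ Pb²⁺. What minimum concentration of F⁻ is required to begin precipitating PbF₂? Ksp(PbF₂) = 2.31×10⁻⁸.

Each salt precipitates once Q = Ksp for that salt.
PbF₂(s) ⇌ Pb²⁺(aq) + 2 F⁻(aq)
Ksp = [Pb²⁺][F⁻]^2 = [F⁻]^2(9.50×10⁻³)
[F⁻]^2 = 2.31×10⁻⁸ / (9.50×10⁻³) = 2.43×10⁻⁶
[F⁻] = 1.56×10⁻³ mol L⁻¹

1.56×10⁻³ M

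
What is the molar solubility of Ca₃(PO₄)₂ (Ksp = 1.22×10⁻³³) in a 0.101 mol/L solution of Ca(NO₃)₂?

Ca₃(PO₄)₂(s) ⇌ 3 Ca²⁺(aq) + 2 PO₄³⁻(aq)
Ca²⁺ is already present at 0.101 mol/L. If s mol/L of Ca₃(PO₄)₂ dissolves, [PO₄³⁻] = 2s while [Ca²⁺] ≈ 0.101 mol/L.
Ksp = [Ca²⁺]^3[PO₄³⁻]^2 = (0.101)^3(2s)^2
(2s)^2 = 1.22×10⁻³³ / (0.101)^3 = 1.18×10⁻³⁰
s = 5.44×10⁻¹⁶ mol/L

5.44×10⁻¹⁶ M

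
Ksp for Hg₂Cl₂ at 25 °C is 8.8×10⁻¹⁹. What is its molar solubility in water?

Hg₂Cl₂(s) ⇌ Hg₂²⁺(aq) + 2 Cl⁻(aq)
Let s be the molar solubility. Then [Hg₂²⁺] = s and [Cl⁻] = 2s.
Ksp = [Hg₂²⁺][Cl⁻]^2 = s · (2s)^2 = 4s^3
4s^3 = 8.8×10⁻¹⁹  ⇒  s^3 = 2.2×10⁻¹⁹
Taking the 3rd root, s = 6.0×10⁻⁷ M.

6.0×10⁻⁷ M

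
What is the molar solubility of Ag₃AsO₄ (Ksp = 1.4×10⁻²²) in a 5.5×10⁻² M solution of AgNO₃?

Ag₃AsO₄(s) ⇌ 3 Ag⁺(aq) + AsO₄³⁻(aq)
Let s be the solubility of Ag₃AsO₄ here. The common ion gives [Ag⁺] ≈ 5.5×10⁻² M, and [AsO₄³⁻] = s.
Ksp = [Ag⁺]^3[AsO₄³⁻] = (5.5×10⁻²)^3s
s = 1.4×10⁻²² / (5.5×10⁻²)^3 = 8.4×10⁻¹⁹
s = 8.4×10⁻¹⁹ M

8.4×10⁻¹⁹ M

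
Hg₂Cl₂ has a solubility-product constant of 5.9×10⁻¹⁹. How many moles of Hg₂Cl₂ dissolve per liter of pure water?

5.3×10⁻⁷ M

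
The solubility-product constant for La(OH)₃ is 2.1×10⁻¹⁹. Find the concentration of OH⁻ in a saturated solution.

La(OH)₃(s) ⇌ La³⁺(aq) + 3 OH⁻(aq)
Call the molar solubility s, so that [La³⁺] = s and [OH⁻] = 3s.
Ksp = [La³⁺][OH⁻]^3 = s · (3s)^3 = 27s^4 = 2.1×10⁻¹⁹
s = 9.4×10⁻⁶ mol L⁻¹
[OH⁻] = 3s = 2.8×10⁻⁵ mol L⁻¹

2.8×10⁻⁵ M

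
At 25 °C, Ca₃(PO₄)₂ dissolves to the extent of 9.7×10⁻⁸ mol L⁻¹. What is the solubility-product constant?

Ca₃(PO₄)₂(s) ⇌ 3 Ca²⁺(aq) + 2 PO₄³⁻(aq)
Let s be the molar solubility. Then [Ca²⁺] = 3s and [PO₄³⁻] = 2s.
Ksp = [Ca²⁺]^3[PO₄³⁻]^2 = (3s)^3 · (2s)^2 = 108s^5
Ksp = 108 × (9.7×10⁻⁸)^5 = 9.3×10⁻³⁴

Ksp = 9.3×10⁻³⁴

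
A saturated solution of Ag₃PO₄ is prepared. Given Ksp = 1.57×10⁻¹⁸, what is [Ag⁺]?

Ag₃PO₄(s) ⇌ 3 Ag⁺(aq) + PO₄³⁻(aq)
Let s be the molar solubility. Then [Ag⁺] = 3s and [PO₄³⁻] = s.
Ksp = [Ag⁺]^3[PO₄³⁻] = (3s)^3 · s = 27s^4 = 1.57×10⁻¹⁸
s = 1.55×10⁻⁵ mol/L
[Ag⁺] = 3s = 4.66×10⁻⁵ mol/L

4.66×10⁻⁵ M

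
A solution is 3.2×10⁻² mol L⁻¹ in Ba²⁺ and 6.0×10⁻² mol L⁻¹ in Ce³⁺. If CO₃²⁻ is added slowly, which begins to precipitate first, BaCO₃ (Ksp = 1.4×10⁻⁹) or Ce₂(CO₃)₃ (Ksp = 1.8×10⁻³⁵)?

Ce₂(CO₃)₃

Precipitation begins when Q = Ksp.
For BaCO₃: [CO₃²⁻] = (Ksp/[Ba²⁺]) = 4.4×10⁻⁸ mol L⁻¹
For Ce₂(CO₃)₃: [CO₃²⁻] = (Ksp/[Ce³⁺]^2)^(1/3) = 1.7×10⁻¹¹ mol L⁻¹
Ce₂(CO₃)₃ requires the lower [CO₃²⁻], so it precipitates first.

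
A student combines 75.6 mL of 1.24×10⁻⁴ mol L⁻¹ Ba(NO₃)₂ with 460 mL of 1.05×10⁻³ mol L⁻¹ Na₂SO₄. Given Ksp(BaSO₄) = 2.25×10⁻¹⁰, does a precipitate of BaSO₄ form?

Yes

Total volume after mixing = 75.6 + 460 = 535.6 mL.
[Ba²⁺] = (1.24×10⁻⁴)(75.6)/535.6 = 1.75×10⁻⁵ mol L⁻¹
[SO₄²⁻] = (1.05×10⁻³)(460)/535.6 = 9.02×10⁻⁴ mol L⁻¹
Q = [Ba²⁺][SO₄²⁻] = 1.58×10⁻⁸
Because Q > Ksp (1.58×10⁻⁸ vs 2.25×10⁻¹⁰), a precipitate of BaSO₄ forms.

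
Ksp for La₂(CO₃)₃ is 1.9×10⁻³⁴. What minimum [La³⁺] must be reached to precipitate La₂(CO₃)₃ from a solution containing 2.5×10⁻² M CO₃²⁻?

A salt starts to precipitate once the ion product Q reaches its Ksp.
La₂(CO₃)₃(s) ⇌ 2 La³⁺(aq) + 3 CO₃²⁻(aq)
Ksp = [La³⁺]^2[CO₃²⁻]^3 = [La³⁺]^2(2.5×10⁻²)^3
[La³⁺]^2 = 1.9×10⁻³⁴ / (2.5×10⁻²)^3 = 1.2×10⁻²⁹
[La³⁺] = 3.5×10⁻¹⁵ M

3.5×10⁻¹⁵ M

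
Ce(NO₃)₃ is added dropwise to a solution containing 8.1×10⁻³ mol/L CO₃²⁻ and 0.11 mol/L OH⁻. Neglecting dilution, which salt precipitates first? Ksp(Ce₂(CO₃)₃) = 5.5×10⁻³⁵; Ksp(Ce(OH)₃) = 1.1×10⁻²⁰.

Ce(OH)₃

Precipitation begins when Q = Ksp.
For Ce₂(CO₃)₃: [Ce³⁺] = (Ksp/[CO₃²⁻]^3)^(1/2) = 1.0×10⁻¹⁴ mol/L
For Ce(OH)₃: [Ce³⁺] = (Ksp/[OH⁻]^3) = 8.3×10⁻¹⁸ mol/L
Ce(OH)₃ requires the lower [Ce³⁺], so it precipitates first.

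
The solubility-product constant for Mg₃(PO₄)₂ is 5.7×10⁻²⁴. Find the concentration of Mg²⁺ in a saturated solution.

2.6×10⁻⁵ M

Mg₃(PO₄)₂(s) ⇌ 3 Mg²⁺(aq) + 2 PO₄³⁻(aq)
Let s be the molar solubility. Then [Mg²⁺] = 3s and [PO₄³⁻] = 2s.
Ksp = [Mg²⁺]^3[PO₄³⁻]^2 = (3s)^3 · (2s)^2 = 108s^5 = 5.7×10⁻²⁴
s = 8.8×10⁻⁶ M
[Mg²⁺] = 3s = 2.6×10⁻⁵ M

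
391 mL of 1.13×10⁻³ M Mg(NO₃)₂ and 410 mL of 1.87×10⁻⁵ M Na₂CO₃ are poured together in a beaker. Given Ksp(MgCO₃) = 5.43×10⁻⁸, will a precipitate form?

After mixing, V = 391 mL + 410 mL = 801 mL.
[Mg²⁺] = (1.13×10⁻³)(391)/801 = 5.52×10⁻⁴ M
[CO₃²⁻] = (1.87×10⁻⁵)(410)/801 = 9.57×10⁻⁶ M
Q = [Mg²⁺][CO₃²⁻] = 5.28×10⁻⁹
Q = 5.28×10⁻⁹ < Ksp = 5.43×10⁻⁸, so the solution is unsaturated and no precipitate forms.

No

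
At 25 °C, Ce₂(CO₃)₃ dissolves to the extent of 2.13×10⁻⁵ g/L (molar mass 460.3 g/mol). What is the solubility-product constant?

Molar solubility s = (2.13×10⁻⁵ g/L) / (460.3 g/mol) = 4.6274×10⁻⁸ mol/L
Ce₂(CO₃)₃(s) ⇌ 2 Ce³⁺(aq) + 3 CO₃²⁻(aq)
Call the molar solubility s, so that [Ce³⁺] = 2s and [CO₃²⁻] = 3s.
Ksp = [Ce³⁺]^2[CO₃²⁻]^3 = (2s)^2 · (3s)^3 = 108s^5
Ksp = 108 × (4.6274×10⁻⁸)^5 = 2.29×10⁻³⁵

Ksp = 2.29×10⁻³⁵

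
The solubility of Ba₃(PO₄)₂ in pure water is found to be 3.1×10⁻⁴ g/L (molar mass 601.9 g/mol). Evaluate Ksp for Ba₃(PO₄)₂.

Ksp = 3.9×10⁻³⁰

s = (3.1×10⁻⁴ g L⁻¹)/(601.9 g mol⁻¹) = 5.150×10⁻⁷ M
Ba₃(PO₄)₂(s) ⇌ 3 Ba²⁺(aq) + 2 PO₄³⁻(aq)
With molar solubility s: [Ba²⁺] = 3s, [PO₄³⁻] = 2s.
Ksp = [Ba²⁺]^3[PO₄³⁻]^2 = (3s)^3 · (2s)^2 = 108s^5
Ksp = 108 × (5.150×10⁻⁷)^5 = 3.9×10⁻³⁰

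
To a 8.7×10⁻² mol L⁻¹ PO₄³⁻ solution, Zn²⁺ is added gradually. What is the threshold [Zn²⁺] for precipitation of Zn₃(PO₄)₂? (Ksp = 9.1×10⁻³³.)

1.1×10⁻¹⁰ M

Each salt precipitates once Q = Ksp for that salt.
Zn₃(PO₄)₂(s) ⇌ 3 Zn²⁺(aq) + 2 PO₄³⁻(aq)
Ksp = [Zn²⁺]^3[PO₄³⁻]^2 = [Zn²⁺]^3(8.7×10⁻²)^2
[Zn²⁺]^3 = 9.1×10⁻³³ / (8.7×10⁻²)^2 = 1.2×10⁻³⁰
[Zn²⁺] = 1.1×10⁻¹⁰ mol L⁻¹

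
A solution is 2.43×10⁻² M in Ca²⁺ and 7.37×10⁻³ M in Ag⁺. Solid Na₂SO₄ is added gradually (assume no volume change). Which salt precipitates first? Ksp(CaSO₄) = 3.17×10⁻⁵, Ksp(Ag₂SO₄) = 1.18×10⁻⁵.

Precipitation begins when Q = Ksp.
For CaSO₄: [SO₄²⁻] = (Ksp/[Ca²⁺]) = 1.30×10⁻³ M
For Ag₂SO₄: [SO₄²⁻] = (Ksp/[Ag⁺]^2) = 0.217 M
The smaller threshold [SO₄²⁻] is reached first, so CaSO₄ precipitates first.

CaSO₄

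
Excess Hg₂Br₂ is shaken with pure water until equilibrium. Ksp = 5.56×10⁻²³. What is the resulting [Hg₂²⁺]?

2.40×10⁻⁸ M

Hg₂Br₂(s) ⇌ Hg₂²⁺(aq) + 2 Br⁻(aq)
With molar solubility s: [Hg₂²⁺] = s, [Br⁻] = 2s.
Ksp = [Hg₂²⁺][Br⁻]^2 = s · (2s)^2 = 4s^3 = 5.56×10⁻²³
s = 2.40×10⁻⁸ mol L⁻¹
[Hg₂²⁺] = s = 2.40×10⁻⁸ mol L⁻¹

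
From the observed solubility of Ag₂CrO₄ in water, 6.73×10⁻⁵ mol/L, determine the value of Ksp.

Ksp = 1.22×10⁻¹²

Ag₂CrO₄(s) ⇌ 2 Ag⁺(aq) + CrO₄²⁻(aq)
Call the molar solubility s, so that [Ag⁺] = 2s and [CrO₄²⁻] = s.
Ksp = [Ag⁺]^2[CrO₄²⁻] = (2s)^2 · s = 4s^3
Ksp = 4 × (6.73×10⁻⁵)^3 = 1.22×10⁻¹²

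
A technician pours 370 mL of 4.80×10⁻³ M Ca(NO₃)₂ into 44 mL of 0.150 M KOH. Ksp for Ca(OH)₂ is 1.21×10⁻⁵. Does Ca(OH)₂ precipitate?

No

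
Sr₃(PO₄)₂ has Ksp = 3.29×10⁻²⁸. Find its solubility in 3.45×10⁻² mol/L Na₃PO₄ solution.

Sr₃(PO₄)₂(s) ⇌ 3 Sr²⁺(aq) + 2 PO₄³⁻(aq)
PO₄³⁻ is already present at 3.45×10⁻² mol/L. If s mol/L of Sr₃(PO₄)₂ dissolves, [Sr²⁺] = 3s while [PO₄³⁻] ≈ 3.45×10⁻² mol/L.
Ksp = [Sr²⁺]^3[PO₄³⁻]^2 = (3s)^3(3.45×10⁻²)^2
(3s)^3 = 3.29×10⁻²⁸ / (3.45×10⁻²)^2 = 2.76×10⁻²⁵
s = 2.17×10⁻⁹ mol/L

2.17×10⁻⁹ M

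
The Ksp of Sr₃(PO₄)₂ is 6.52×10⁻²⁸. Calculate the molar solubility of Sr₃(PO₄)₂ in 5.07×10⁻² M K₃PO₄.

2.11×10⁻⁹ M

Sr₃(PO₄)₂(s) ⇌ 3 Sr²⁺(aq) + 2 PO₄³⁻(aq)
The solution already contains PO₄³⁻ at 5.07×10⁻² M. Let s be the molar solubility of Sr₃(PO₄)₂.
[PO₄³⁻] ≈ 5.07×10⁻² M (common ion dominates); [Sr²⁺] = 3s.
Ksp = [Sr²⁺]^3[PO₄³⁻]^2 = (3s)^3(5.07×10⁻²)^2
(3s)^3 = 6.52×10⁻²⁸ / (5.07×10⁻²)^2 = 2.54×10⁻²⁵
s = 2.11×10⁻⁹ M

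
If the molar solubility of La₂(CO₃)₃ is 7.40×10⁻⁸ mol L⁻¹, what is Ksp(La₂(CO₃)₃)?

La₂(CO₃)₃(s) ⇌ 2 La³⁺(aq) + 3 CO₃²⁻(aq)
With molar solubility s: [La³⁺] = 2s, [CO₃²⁻] = 3s.
Ksp = [La³⁺]^2[CO₃²⁻]^3 = (2s)^2 · (3s)^3 = 108s^5
Ksp = 108 × (7.40×10⁻⁸)^5 = 2.40×10⁻³⁴

Ksp = 2.40×10⁻³⁴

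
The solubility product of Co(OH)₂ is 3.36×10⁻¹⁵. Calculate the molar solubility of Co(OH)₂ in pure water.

9.44×10⁻⁶ M

Co(OH)₂(s) ⇌ Co²⁺(aq) + 2 OH⁻(aq)
For each mole of Co(OH)₂ that dissolves per liter, [Co²⁺] = s and [OH⁻] = 2s; let s denote this solubility.
Ksp = [Co²⁺][OH⁻]^2 = s · (2s)^2 = 4s^3
4s^3 = 3.36×10⁻¹⁵  ⇒  s^3 = 8.40×10⁻¹⁶
s = (8.40×10⁻¹⁶)^(1/3) = 9.44×10⁻⁶ M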